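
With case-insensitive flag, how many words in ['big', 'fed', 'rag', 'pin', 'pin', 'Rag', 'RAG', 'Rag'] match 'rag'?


Case-insensitive matching: compare each word's lowercase form to 'rag'.
  'big' -> lower='big' -> no
  'fed' -> lower='fed' -> no
  'rag' -> lower='rag' -> MATCH
  'pin' -> lower='pin' -> no
  'pin' -> lower='pin' -> no
  'Rag' -> lower='rag' -> MATCH
  'RAG' -> lower='rag' -> MATCH
  'Rag' -> lower='rag' -> MATCH
Matches: ['rag', 'Rag', 'RAG', 'Rag']
Count: 4

4


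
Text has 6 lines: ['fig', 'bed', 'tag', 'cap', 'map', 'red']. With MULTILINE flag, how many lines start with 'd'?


With MULTILINE flag, ^ matches the start of each line.
Lines: ['fig', 'bed', 'tag', 'cap', 'map', 'red']
Checking which lines start with 'd':
  Line 1: 'fig' -> no
  Line 2: 'bed' -> no
  Line 3: 'tag' -> no
  Line 4: 'cap' -> no
  Line 5: 'map' -> no
  Line 6: 'red' -> no
Matching lines: []
Count: 0

0


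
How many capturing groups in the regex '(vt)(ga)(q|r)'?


To count capturing groups, count each '(' that starts a group.
Pattern: '(vt)(ga)(q|r)'
Walking through the pattern:
  Position 0: '(' -> group #1
  Position 4: '(' -> group #2
  Position 8: '(' -> group #3
Total capturing groups: 3

3


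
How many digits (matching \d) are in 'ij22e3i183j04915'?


\d matches any digit 0-9.
Scanning 'ij22e3i183j04915':
  pos 2: '2' -> DIGIT
  pos 3: '2' -> DIGIT
  pos 5: '3' -> DIGIT
  pos 7: '1' -> DIGIT
  pos 8: '8' -> DIGIT
  pos 9: '3' -> DIGIT
  pos 11: '0' -> DIGIT
  pos 12: '4' -> DIGIT
  pos 13: '9' -> DIGIT
  pos 14: '1' -> DIGIT
  pos 15: '5' -> DIGIT
Digits found: ['2', '2', '3', '1', '8', '3', '0', '4', '9', '1', '5']
Total: 11

11


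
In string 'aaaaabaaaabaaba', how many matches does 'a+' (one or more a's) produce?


Pattern 'a+' matches one or more consecutive a's.
String: 'aaaaabaaaabaaba'
Scanning for runs of a:
  Match 1: 'aaaaa' (length 5)
  Match 2: 'aaaa' (length 4)
  Match 3: 'aa' (length 2)
  Match 4: 'a' (length 1)
Total matches: 4

4


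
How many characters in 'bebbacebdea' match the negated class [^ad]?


Negated class [^ad] matches any char NOT in {a, d}
Scanning 'bebbacebdea':
  pos 0: 'b' -> MATCH
  pos 1: 'e' -> MATCH
  pos 2: 'b' -> MATCH
  pos 3: 'b' -> MATCH
  pos 4: 'a' -> no (excluded)
  pos 5: 'c' -> MATCH
  pos 6: 'e' -> MATCH
  pos 7: 'b' -> MATCH
  pos 8: 'd' -> no (excluded)
  pos 9: 'e' -> MATCH
  pos 10: 'a' -> no (excluded)
Total matches: 8

8


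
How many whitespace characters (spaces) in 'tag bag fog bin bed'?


\s matches whitespace characters (spaces, tabs, etc.).
Text: 'tag bag fog bin bed'
This text has 5 words separated by spaces.
Number of spaces = number of words - 1 = 5 - 1 = 4

4


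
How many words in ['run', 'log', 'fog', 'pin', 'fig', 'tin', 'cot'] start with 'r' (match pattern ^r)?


Pattern ^r anchors to start of word. Check which words begin with 'r':
  'run' -> MATCH (starts with 'r')
  'log' -> no
  'fog' -> no
  'pin' -> no
  'fig' -> no
  'tin' -> no
  'cot' -> no
Matching words: ['run']
Count: 1

1


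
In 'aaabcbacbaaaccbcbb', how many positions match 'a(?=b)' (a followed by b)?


Lookahead 'a(?=b)' matches 'a' only when followed by 'b'.
String: 'aaabcbacbaaaccbcbb'
Checking each position where char is 'a':
  pos 0: 'a' -> no (next='a')
  pos 1: 'a' -> no (next='a')
  pos 2: 'a' -> MATCH (next='b')
  pos 6: 'a' -> no (next='c')
  pos 9: 'a' -> no (next='a')
  pos 10: 'a' -> no (next='a')
  pos 11: 'a' -> no (next='c')
Matching positions: [2]
Count: 1

1


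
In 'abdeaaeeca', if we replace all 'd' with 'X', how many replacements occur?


re.sub('d', 'X', text) replaces every occurrence of 'd' with 'X'.
Text: 'abdeaaeeca'
Scanning for 'd':
  pos 2: 'd' -> replacement #1
Total replacements: 1

1


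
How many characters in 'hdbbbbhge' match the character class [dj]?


Character class [dj] matches any of: {d, j}
Scanning string 'hdbbbbhge' character by character:
  pos 0: 'h' -> no
  pos 1: 'd' -> MATCH
  pos 2: 'b' -> no
  pos 3: 'b' -> no
  pos 4: 'b' -> no
  pos 5: 'b' -> no
  pos 6: 'h' -> no
  pos 7: 'g' -> no
  pos 8: 'e' -> no
Total matches: 1

1


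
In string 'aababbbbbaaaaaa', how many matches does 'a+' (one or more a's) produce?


Pattern 'a+' matches one or more consecutive a's.
String: 'aababbbbbaaaaaa'
Scanning for runs of a:
  Match 1: 'aa' (length 2)
  Match 2: 'a' (length 1)
  Match 3: 'aaaaaa' (length 6)
Total matches: 3

3


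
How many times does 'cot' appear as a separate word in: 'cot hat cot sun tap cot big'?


Scanning each word for exact match 'cot':
  Word 1: 'cot' -> MATCH
  Word 2: 'hat' -> no
  Word 3: 'cot' -> MATCH
  Word 4: 'sun' -> no
  Word 5: 'tap' -> no
  Word 6: 'cot' -> MATCH
  Word 7: 'big' -> no
Total matches: 3

3


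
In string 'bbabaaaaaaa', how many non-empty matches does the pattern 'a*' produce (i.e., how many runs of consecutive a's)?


Pattern 'a*' matches zero or more a's. We want non-empty runs of consecutive a's.
String: 'bbabaaaaaaa'
Walking through the string to find runs of a's:
  Run 1: positions 2-2 -> 'a'
  Run 2: positions 4-10 -> 'aaaaaaa'
Non-empty runs found: ['a', 'aaaaaaa']
Count: 2

2


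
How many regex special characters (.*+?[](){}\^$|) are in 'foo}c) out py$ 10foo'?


Regex special characters are: . * + ? [ ] ( ) { } \ ^ $ |
Scanning 'foo}c) out py$ 10foo':
  pos 3: '}' -> SPECIAL
  pos 5: ')' -> SPECIAL
  pos 13: '$' -> SPECIAL
Special chars found: ['}', ')', '$']
Total: 3

3


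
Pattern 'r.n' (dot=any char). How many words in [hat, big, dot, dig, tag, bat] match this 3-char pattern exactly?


Pattern 'r.n' means: starts with 'r', any single char, ends with 'n'.
Checking each word (must be exactly 3 chars):
  'hat' (len=3): no
  'big' (len=3): no
  'dot' (len=3): no
  'dig' (len=3): no
  'tag' (len=3): no
  'bat' (len=3): no
Matching words: []
Total: 0

0


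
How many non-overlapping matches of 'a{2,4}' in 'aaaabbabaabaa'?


Pattern 'a{2,4}' matches between 2 and 4 consecutive a's (greedy).
String: 'aaaabbabaabaa'
Finding runs of a's and applying greedy matching:
  Run at pos 0: 'aaaa' (length 4)
  Run at pos 6: 'a' (length 1)
  Run at pos 8: 'aa' (length 2)
  Run at pos 11: 'aa' (length 2)
Matches: ['aaaa', 'aa', 'aa']
Count: 3

3


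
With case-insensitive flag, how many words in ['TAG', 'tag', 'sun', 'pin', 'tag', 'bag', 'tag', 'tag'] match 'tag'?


Case-insensitive matching: compare each word's lowercase form to 'tag'.
  'TAG' -> lower='tag' -> MATCH
  'tag' -> lower='tag' -> MATCH
  'sun' -> lower='sun' -> no
  'pin' -> lower='pin' -> no
  'tag' -> lower='tag' -> MATCH
  'bag' -> lower='bag' -> no
  'tag' -> lower='tag' -> MATCH
  'tag' -> lower='tag' -> MATCH
Matches: ['TAG', 'tag', 'tag', 'tag', 'tag']
Count: 5

5


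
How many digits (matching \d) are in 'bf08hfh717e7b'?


\d matches any digit 0-9.
Scanning 'bf08hfh717e7b':
  pos 2: '0' -> DIGIT
  pos 3: '8' -> DIGIT
  pos 7: '7' -> DIGIT
  pos 8: '1' -> DIGIT
  pos 9: '7' -> DIGIT
  pos 11: '7' -> DIGIT
Digits found: ['0', '8', '7', '1', '7', '7']
Total: 6

6


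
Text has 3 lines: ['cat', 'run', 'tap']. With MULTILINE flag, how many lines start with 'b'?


With MULTILINE flag, ^ matches the start of each line.
Lines: ['cat', 'run', 'tap']
Checking which lines start with 'b':
  Line 1: 'cat' -> no
  Line 2: 'run' -> no
  Line 3: 'tap' -> no
Matching lines: []
Count: 0

0


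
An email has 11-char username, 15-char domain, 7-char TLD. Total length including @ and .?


An email address has format: username@domain.tld
Username length: 11
'@' character: 1
Domain length: 15
'.' character: 1
TLD length: 7
Total = 11 + 1 + 15 + 1 + 7 = 35

35


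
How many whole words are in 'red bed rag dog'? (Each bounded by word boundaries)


Word boundaries (\b) mark the start/end of each word.
Text: 'red bed rag dog'
Splitting by whitespace:
  Word 1: 'red'
  Word 2: 'bed'
  Word 3: 'rag'
  Word 4: 'dog'
Total whole words: 4

4


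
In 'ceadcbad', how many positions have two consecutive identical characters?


Looking for consecutive identical characters in 'ceadcbad':
  pos 0-1: 'c' vs 'e' -> different
  pos 1-2: 'e' vs 'a' -> different
  pos 2-3: 'a' vs 'd' -> different
  pos 3-4: 'd' vs 'c' -> different
  pos 4-5: 'c' vs 'b' -> different
  pos 5-6: 'b' vs 'a' -> different
  pos 6-7: 'a' vs 'd' -> different
Consecutive identical pairs: []
Count: 0

0


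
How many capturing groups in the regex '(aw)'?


To count capturing groups, count each '(' that starts a group.
Pattern: '(aw)'
Walking through the pattern:
  Position 0: '(' -> group #1
Total capturing groups: 1

1


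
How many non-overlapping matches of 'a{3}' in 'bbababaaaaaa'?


Pattern 'a{3}' matches exactly 3 consecutive a's (greedy, non-overlapping).
String: 'bbababaaaaaa'
Scanning for runs of a's:
  Run at pos 2: 'a' (length 1) -> 0 match(es)
  Run at pos 4: 'a' (length 1) -> 0 match(es)
  Run at pos 6: 'aaaaaa' (length 6) -> 2 match(es)
Matches found: ['aaa', 'aaa']
Total: 2

2


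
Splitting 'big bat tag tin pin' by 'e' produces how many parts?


Splitting by 'e' breaks the string at each occurrence of the separator.
Text: 'big bat tag tin pin'
Parts after split:
  Part 1: 'big bat tag tin pin'
Total parts: 1

1


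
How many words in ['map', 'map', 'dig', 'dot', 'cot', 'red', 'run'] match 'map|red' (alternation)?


Alternation 'map|red' matches either 'map' or 'red'.
Checking each word:
  'map' -> MATCH
  'map' -> MATCH
  'dig' -> no
  'dot' -> no
  'cot' -> no
  'red' -> MATCH
  'run' -> no
Matches: ['map', 'map', 'red']
Count: 3

3


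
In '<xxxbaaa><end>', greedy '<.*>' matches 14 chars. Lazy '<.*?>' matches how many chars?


Greedy '<.*>' tries to match as MUCH as possible.
Lazy '<.*?>' tries to match as LITTLE as possible.

String: '<xxxbaaa><end>'
Greedy '<.*>' starts at first '<' and extends to the LAST '>': '<xxxbaaa><end>' (14 chars)
Lazy '<.*?>' starts at first '<' and stops at the FIRST '>': '<xxxbaaa>' (9 chars)

9


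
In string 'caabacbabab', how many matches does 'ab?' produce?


Pattern 'ab?' matches 'a' optionally followed by 'b'.
String: 'caabacbabab'
Scanning left to right for 'a' then checking next char:
  Match 1: 'a' (a not followed by b)
  Match 2: 'ab' (a followed by b)
  Match 3: 'a' (a not followed by b)
  Match 4: 'ab' (a followed by b)
  Match 5: 'ab' (a followed by b)
Total matches: 5

5


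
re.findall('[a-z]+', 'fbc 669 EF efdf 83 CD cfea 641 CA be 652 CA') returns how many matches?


Pattern '[a-z]+' finds one or more lowercase letters.
Text: 'fbc 669 EF efdf 83 CD cfea 641 CA be 652 CA'
Scanning for matches:
  Match 1: 'fbc'
  Match 2: 'efdf'
  Match 3: 'cfea'
  Match 4: 'be'
Total matches: 4

4


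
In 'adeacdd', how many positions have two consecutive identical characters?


Looking for consecutive identical characters in 'adeacdd':
  pos 0-1: 'a' vs 'd' -> different
  pos 1-2: 'd' vs 'e' -> different
  pos 2-3: 'e' vs 'a' -> different
  pos 3-4: 'a' vs 'c' -> different
  pos 4-5: 'c' vs 'd' -> different
  pos 5-6: 'd' vs 'd' -> MATCH ('dd')
Consecutive identical pairs: ['dd']
Count: 1

1


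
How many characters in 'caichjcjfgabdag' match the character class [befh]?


Character class [befh] matches any of: {b, e, f, h}
Scanning string 'caichjcjfgabdag' character by character:
  pos 0: 'c' -> no
  pos 1: 'a' -> no
  pos 2: 'i' -> no
  pos 3: 'c' -> no
  pos 4: 'h' -> MATCH
  pos 5: 'j' -> no
  pos 6: 'c' -> no
  pos 7: 'j' -> no
  pos 8: 'f' -> MATCH
  pos 9: 'g' -> no
  pos 10: 'a' -> no
  pos 11: 'b' -> MATCH
  pos 12: 'd' -> no
  pos 13: 'a' -> no
  pos 14: 'g' -> no
Total matches: 3

3


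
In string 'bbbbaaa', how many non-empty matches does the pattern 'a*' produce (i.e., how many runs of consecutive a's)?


Pattern 'a*' matches zero or more a's. We want non-empty runs of consecutive a's.
String: 'bbbbaaa'
Walking through the string to find runs of a's:
  Run 1: positions 4-6 -> 'aaa'
Non-empty runs found: ['aaa']
Count: 1

1


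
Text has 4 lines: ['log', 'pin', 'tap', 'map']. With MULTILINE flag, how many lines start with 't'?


With MULTILINE flag, ^ matches the start of each line.
Lines: ['log', 'pin', 'tap', 'map']
Checking which lines start with 't':
  Line 1: 'log' -> no
  Line 2: 'pin' -> no
  Line 3: 'tap' -> MATCH
  Line 4: 'map' -> no
Matching lines: ['tap']
Count: 1

1


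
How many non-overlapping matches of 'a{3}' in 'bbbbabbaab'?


Pattern 'a{3}' matches exactly 3 consecutive a's (greedy, non-overlapping).
String: 'bbbbabbaab'
Scanning for runs of a's:
  Run at pos 4: 'a' (length 1) -> 0 match(es)
  Run at pos 7: 'aa' (length 2) -> 0 match(es)
Matches found: []
Total: 0

0


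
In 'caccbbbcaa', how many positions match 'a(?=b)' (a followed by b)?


Lookahead 'a(?=b)' matches 'a' only when followed by 'b'.
String: 'caccbbbcaa'
Checking each position where char is 'a':
  pos 1: 'a' -> no (next='c')
  pos 8: 'a' -> no (next='a')
Matching positions: []
Count: 0

0


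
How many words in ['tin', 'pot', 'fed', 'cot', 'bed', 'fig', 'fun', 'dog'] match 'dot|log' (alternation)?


Alternation 'dot|log' matches either 'dot' or 'log'.
Checking each word:
  'tin' -> no
  'pot' -> no
  'fed' -> no
  'cot' -> no
  'bed' -> no
  'fig' -> no
  'fun' -> no
  'dog' -> no
Matches: []
Count: 0

0


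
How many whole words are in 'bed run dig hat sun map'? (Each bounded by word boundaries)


Word boundaries (\b) mark the start/end of each word.
Text: 'bed run dig hat sun map'
Splitting by whitespace:
  Word 1: 'bed'
  Word 2: 'run'
  Word 3: 'dig'
  Word 4: 'hat'
  Word 5: 'sun'
  Word 6: 'map'
Total whole words: 6

6


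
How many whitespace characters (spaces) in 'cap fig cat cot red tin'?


\s matches whitespace characters (spaces, tabs, etc.).
Text: 'cap fig cat cot red tin'
This text has 6 words separated by spaces.
Number of spaces = number of words - 1 = 6 - 1 = 5

5


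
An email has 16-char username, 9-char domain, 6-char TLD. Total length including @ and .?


An email address has format: username@domain.tld
Username length: 16
'@' character: 1
Domain length: 9
'.' character: 1
TLD length: 6
Total = 16 + 1 + 9 + 1 + 6 = 33

33


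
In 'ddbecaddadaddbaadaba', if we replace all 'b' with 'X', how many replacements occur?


re.sub('b', 'X', text) replaces every occurrence of 'b' with 'X'.
Text: 'ddbecaddadaddbaadaba'
Scanning for 'b':
  pos 2: 'b' -> replacement #1
  pos 13: 'b' -> replacement #2
  pos 18: 'b' -> replacement #3
Total replacements: 3

3


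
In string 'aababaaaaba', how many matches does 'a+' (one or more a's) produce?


Pattern 'a+' matches one or more consecutive a's.
String: 'aababaaaaba'
Scanning for runs of a:
  Match 1: 'aa' (length 2)
  Match 2: 'a' (length 1)
  Match 3: 'aaaa' (length 4)
  Match 4: 'a' (length 1)
Total matches: 4

4


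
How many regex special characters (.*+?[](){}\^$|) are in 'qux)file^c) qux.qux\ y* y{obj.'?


Regex special characters are: . * + ? [ ] ( ) { } \ ^ $ |
Scanning 'qux)file^c) qux.qux\ y* y{obj.':
  pos 3: ')' -> SPECIAL
  pos 8: '^' -> SPECIAL
  pos 10: ')' -> SPECIAL
  pos 15: '.' -> SPECIAL
  pos 19: '\' -> SPECIAL
  pos 22: '*' -> SPECIAL
  pos 25: '{' -> SPECIAL
  pos 29: '.' -> SPECIAL
Special chars found: [')', '^', ')', '.', '\\', '*', '{', '.']
Total: 8

8


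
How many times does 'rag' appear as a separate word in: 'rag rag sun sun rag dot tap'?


Scanning each word for exact match 'rag':
  Word 1: 'rag' -> MATCH
  Word 2: 'rag' -> MATCH
  Word 3: 'sun' -> no
  Word 4: 'sun' -> no
  Word 5: 'rag' -> MATCH
  Word 6: 'dot' -> no
  Word 7: 'tap' -> no
Total matches: 3

3


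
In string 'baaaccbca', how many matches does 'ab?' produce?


Pattern 'ab?' matches 'a' optionally followed by 'b'.
String: 'baaaccbca'
Scanning left to right for 'a' then checking next char:
  Match 1: 'a' (a not followed by b)
  Match 2: 'a' (a not followed by b)
  Match 3: 'a' (a not followed by b)
  Match 4: 'a' (a not followed by b)
Total matches: 4

4


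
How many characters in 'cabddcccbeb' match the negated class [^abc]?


Negated class [^abc] matches any char NOT in {a, b, c}
Scanning 'cabddcccbeb':
  pos 0: 'c' -> no (excluded)
  pos 1: 'a' -> no (excluded)
  pos 2: 'b' -> no (excluded)
  pos 3: 'd' -> MATCH
  pos 4: 'd' -> MATCH
  pos 5: 'c' -> no (excluded)
  pos 6: 'c' -> no (excluded)
  pos 7: 'c' -> no (excluded)
  pos 8: 'b' -> no (excluded)
  pos 9: 'e' -> MATCH
  pos 10: 'b' -> no (excluded)
Total matches: 3

3


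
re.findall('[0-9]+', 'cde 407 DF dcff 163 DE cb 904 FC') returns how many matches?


Pattern '[0-9]+' finds one or more digits.
Text: 'cde 407 DF dcff 163 DE cb 904 FC'
Scanning for matches:
  Match 1: '407'
  Match 2: '163'
  Match 3: '904'
Total matches: 3

3


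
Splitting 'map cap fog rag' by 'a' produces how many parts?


Splitting by 'a' breaks the string at each occurrence of the separator.
Text: 'map cap fog rag'
Parts after split:
  Part 1: 'm'
  Part 2: 'p c'
  Part 3: 'p fog r'
  Part 4: 'g'
Total parts: 4

4


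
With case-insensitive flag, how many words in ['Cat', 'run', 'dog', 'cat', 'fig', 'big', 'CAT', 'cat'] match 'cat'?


Case-insensitive matching: compare each word's lowercase form to 'cat'.
  'Cat' -> lower='cat' -> MATCH
  'run' -> lower='run' -> no
  'dog' -> lower='dog' -> no
  'cat' -> lower='cat' -> MATCH
  'fig' -> lower='fig' -> no
  'big' -> lower='big' -> no
  'CAT' -> lower='cat' -> MATCH
  'cat' -> lower='cat' -> MATCH
Matches: ['Cat', 'cat', 'CAT', 'cat']
Count: 4

4


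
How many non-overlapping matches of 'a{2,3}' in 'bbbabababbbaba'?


Pattern 'a{2,3}' matches between 2 and 3 consecutive a's (greedy).
String: 'bbbabababbbaba'
Finding runs of a's and applying greedy matching:
  Run at pos 3: 'a' (length 1)
  Run at pos 5: 'a' (length 1)
  Run at pos 7: 'a' (length 1)
  Run at pos 11: 'a' (length 1)
  Run at pos 13: 'a' (length 1)
Matches: []
Count: 0

0


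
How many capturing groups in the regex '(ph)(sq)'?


To count capturing groups, count each '(' that starts a group.
Pattern: '(ph)(sq)'
Walking through the pattern:
  Position 0: '(' -> group #1
  Position 4: '(' -> group #2
Total capturing groups: 2

2


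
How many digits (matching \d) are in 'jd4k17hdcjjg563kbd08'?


\d matches any digit 0-9.
Scanning 'jd4k17hdcjjg563kbd08':
  pos 2: '4' -> DIGIT
  pos 4: '1' -> DIGIT
  pos 5: '7' -> DIGIT
  pos 12: '5' -> DIGIT
  pos 13: '6' -> DIGIT
  pos 14: '3' -> DIGIT
  pos 18: '0' -> DIGIT
  pos 19: '8' -> DIGIT
Digits found: ['4', '1', '7', '5', '6', '3', '0', '8']
Total: 8

8


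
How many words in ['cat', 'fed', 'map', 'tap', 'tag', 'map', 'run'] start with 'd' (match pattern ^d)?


Pattern ^d anchors to start of word. Check which words begin with 'd':
  'cat' -> no
  'fed' -> no
  'map' -> no
  'tap' -> no
  'tag' -> no
  'map' -> no
  'run' -> no
Matching words: []
Count: 0

0


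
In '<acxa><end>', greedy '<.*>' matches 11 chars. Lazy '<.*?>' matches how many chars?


Greedy '<.*>' tries to match as MUCH as possible.
Lazy '<.*?>' tries to match as LITTLE as possible.

String: '<acxa><end>'
Greedy '<.*>' starts at first '<' and extends to the LAST '>': '<acxa><end>' (11 chars)
Lazy '<.*?>' starts at first '<' and stops at the FIRST '>': '<acxa>' (6 chars)

6


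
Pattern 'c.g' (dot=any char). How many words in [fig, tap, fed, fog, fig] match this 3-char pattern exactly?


Pattern 'c.g' means: starts with 'c', any single char, ends with 'g'.
Checking each word (must be exactly 3 chars):
  'fig' (len=3): no
  'tap' (len=3): no
  'fed' (len=3): no
  'fog' (len=3): no
  'fig' (len=3): no
Matching words: []
Total: 0

0


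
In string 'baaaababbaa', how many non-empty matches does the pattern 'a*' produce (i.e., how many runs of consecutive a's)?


Pattern 'a*' matches zero or more a's. We want non-empty runs of consecutive a's.
String: 'baaaababbaa'
Walking through the string to find runs of a's:
  Run 1: positions 1-4 -> 'aaaa'
  Run 2: positions 6-6 -> 'a'
  Run 3: positions 9-10 -> 'aa'
Non-empty runs found: ['aaaa', 'a', 'aa']
Count: 3

3


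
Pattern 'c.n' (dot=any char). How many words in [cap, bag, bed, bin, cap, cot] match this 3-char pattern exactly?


Pattern 'c.n' means: starts with 'c', any single char, ends with 'n'.
Checking each word (must be exactly 3 chars):
  'cap' (len=3): no
  'bag' (len=3): no
  'bed' (len=3): no
  'bin' (len=3): no
  'cap' (len=3): no
  'cot' (len=3): no
Matching words: []
Total: 0

0


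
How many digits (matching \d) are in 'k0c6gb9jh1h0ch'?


\d matches any digit 0-9.
Scanning 'k0c6gb9jh1h0ch':
  pos 1: '0' -> DIGIT
  pos 3: '6' -> DIGIT
  pos 6: '9' -> DIGIT
  pos 9: '1' -> DIGIT
  pos 11: '0' -> DIGIT
Digits found: ['0', '6', '9', '1', '0']
Total: 5

5


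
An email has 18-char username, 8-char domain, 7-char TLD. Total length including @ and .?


An email address has format: username@domain.tld
Username length: 18
'@' character: 1
Domain length: 8
'.' character: 1
TLD length: 7
Total = 18 + 1 + 8 + 1 + 7 = 35

35


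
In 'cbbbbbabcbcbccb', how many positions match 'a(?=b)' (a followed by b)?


Lookahead 'a(?=b)' matches 'a' only when followed by 'b'.
String: 'cbbbbbabcbcbccb'
Checking each position where char is 'a':
  pos 6: 'a' -> MATCH (next='b')
Matching positions: [6]
Count: 1

1


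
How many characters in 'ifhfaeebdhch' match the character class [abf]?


Character class [abf] matches any of: {a, b, f}
Scanning string 'ifhfaeebdhch' character by character:
  pos 0: 'i' -> no
  pos 1: 'f' -> MATCH
  pos 2: 'h' -> no
  pos 3: 'f' -> MATCH
  pos 4: 'a' -> MATCH
  pos 5: 'e' -> no
  pos 6: 'e' -> no
  pos 7: 'b' -> MATCH
  pos 8: 'd' -> no
  pos 9: 'h' -> no
  pos 10: 'c' -> no
  pos 11: 'h' -> no
Total matches: 4

4


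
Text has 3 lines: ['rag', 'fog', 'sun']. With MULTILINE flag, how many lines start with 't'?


With MULTILINE flag, ^ matches the start of each line.
Lines: ['rag', 'fog', 'sun']
Checking which lines start with 't':
  Line 1: 'rag' -> no
  Line 2: 'fog' -> no
  Line 3: 'sun' -> no
Matching lines: []
Count: 0

0


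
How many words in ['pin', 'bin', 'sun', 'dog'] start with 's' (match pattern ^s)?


Pattern ^s anchors to start of word. Check which words begin with 's':
  'pin' -> no
  'bin' -> no
  'sun' -> MATCH (starts with 's')
  'dog' -> no
Matching words: ['sun']
Count: 1

1


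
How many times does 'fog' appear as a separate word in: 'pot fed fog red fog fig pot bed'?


Scanning each word for exact match 'fog':
  Word 1: 'pot' -> no
  Word 2: 'fed' -> no
  Word 3: 'fog' -> MATCH
  Word 4: 'red' -> no
  Word 5: 'fog' -> MATCH
  Word 6: 'fig' -> no
  Word 7: 'pot' -> no
  Word 8: 'bed' -> no
Total matches: 2

2


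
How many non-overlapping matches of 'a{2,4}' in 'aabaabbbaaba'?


Pattern 'a{2,4}' matches between 2 and 4 consecutive a's (greedy).
String: 'aabaabbbaaba'
Finding runs of a's and applying greedy matching:
  Run at pos 0: 'aa' (length 2)
  Run at pos 3: 'aa' (length 2)
  Run at pos 8: 'aa' (length 2)
  Run at pos 11: 'a' (length 1)
Matches: ['aa', 'aa', 'aa']
Count: 3

3


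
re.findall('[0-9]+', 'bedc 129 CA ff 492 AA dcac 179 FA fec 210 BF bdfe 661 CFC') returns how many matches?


Pattern '[0-9]+' finds one or more digits.
Text: 'bedc 129 CA ff 492 AA dcac 179 FA fec 210 BF bdfe 661 CFC'
Scanning for matches:
  Match 1: '129'
  Match 2: '492'
  Match 3: '179'
  Match 4: '210'
  Match 5: '661'
Total matches: 5

5


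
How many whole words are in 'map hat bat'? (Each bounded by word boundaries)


Word boundaries (\b) mark the start/end of each word.
Text: 'map hat bat'
Splitting by whitespace:
  Word 1: 'map'
  Word 2: 'hat'
  Word 3: 'bat'
Total whole words: 3

3


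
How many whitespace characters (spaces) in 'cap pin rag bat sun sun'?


\s matches whitespace characters (spaces, tabs, etc.).
Text: 'cap pin rag bat sun sun'
This text has 6 words separated by spaces.
Number of spaces = number of words - 1 = 6 - 1 = 5

5


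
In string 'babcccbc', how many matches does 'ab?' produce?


Pattern 'ab?' matches 'a' optionally followed by 'b'.
String: 'babcccbc'
Scanning left to right for 'a' then checking next char:
  Match 1: 'ab' (a followed by b)
Total matches: 1

1


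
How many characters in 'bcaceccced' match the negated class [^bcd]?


Negated class [^bcd] matches any char NOT in {b, c, d}
Scanning 'bcaceccced':
  pos 0: 'b' -> no (excluded)
  pos 1: 'c' -> no (excluded)
  pos 2: 'a' -> MATCH
  pos 3: 'c' -> no (excluded)
  pos 4: 'e' -> MATCH
  pos 5: 'c' -> no (excluded)
  pos 6: 'c' -> no (excluded)
  pos 7: 'c' -> no (excluded)
  pos 8: 'e' -> MATCH
  pos 9: 'd' -> no (excluded)
Total matches: 3

3


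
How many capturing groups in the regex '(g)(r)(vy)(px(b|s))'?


To count capturing groups, count each '(' that starts a group.
Pattern: '(g)(r)(vy)(px(b|s))'
Walking through the pattern:
  Position 0: '(' -> group #1
  Position 3: '(' -> group #2
  Position 6: '(' -> group #3
  Position 10: '(' -> group #4
  Position 13: '(' -> group #5
Total capturing groups: 5

5


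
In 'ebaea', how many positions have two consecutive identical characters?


Looking for consecutive identical characters in 'ebaea':
  pos 0-1: 'e' vs 'b' -> different
  pos 1-2: 'b' vs 'a' -> different
  pos 2-3: 'a' vs 'e' -> different
  pos 3-4: 'e' vs 'a' -> different
Consecutive identical pairs: []
Count: 0

0


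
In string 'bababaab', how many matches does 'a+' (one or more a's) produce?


Pattern 'a+' matches one or more consecutive a's.
String: 'bababaab'
Scanning for runs of a:
  Match 1: 'a' (length 1)
  Match 2: 'a' (length 1)
  Match 3: 'aa' (length 2)
Total matches: 3

3


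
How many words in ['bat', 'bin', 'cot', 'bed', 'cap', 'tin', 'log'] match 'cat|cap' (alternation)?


Alternation 'cat|cap' matches either 'cat' or 'cap'.
Checking each word:
  'bat' -> no
  'bin' -> no
  'cot' -> no
  'bed' -> no
  'cap' -> MATCH
  'tin' -> no
  'log' -> no
Matches: ['cap']
Count: 1

1


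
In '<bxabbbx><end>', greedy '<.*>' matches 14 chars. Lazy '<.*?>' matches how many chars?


Greedy '<.*>' tries to match as MUCH as possible.
Lazy '<.*?>' tries to match as LITTLE as possible.

String: '<bxabbbx><end>'
Greedy '<.*>' starts at first '<' and extends to the LAST '>': '<bxabbbx><end>' (14 chars)
Lazy '<.*?>' starts at first '<' and stops at the FIRST '>': '<bxabbbx>' (9 chars)

9


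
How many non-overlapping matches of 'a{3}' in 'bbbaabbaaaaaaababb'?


Pattern 'a{3}' matches exactly 3 consecutive a's (greedy, non-overlapping).
String: 'bbbaabbaaaaaaababb'
Scanning for runs of a's:
  Run at pos 3: 'aa' (length 2) -> 0 match(es)
  Run at pos 7: 'aaaaaaa' (length 7) -> 2 match(es)
  Run at pos 15: 'a' (length 1) -> 0 match(es)
Matches found: ['aaa', 'aaa']
Total: 2

2


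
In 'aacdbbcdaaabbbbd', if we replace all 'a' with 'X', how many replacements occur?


re.sub('a', 'X', text) replaces every occurrence of 'a' with 'X'.
Text: 'aacdbbcdaaabbbbd'
Scanning for 'a':
  pos 0: 'a' -> replacement #1
  pos 1: 'a' -> replacement #2
  pos 8: 'a' -> replacement #3
  pos 9: 'a' -> replacement #4
  pos 10: 'a' -> replacement #5
Total replacements: 5

5


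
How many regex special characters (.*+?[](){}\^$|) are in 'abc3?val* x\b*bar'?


Regex special characters are: . * + ? [ ] ( ) { } \ ^ $ |
Scanning 'abc3?val* x\b*bar':
  pos 4: '?' -> SPECIAL
  pos 8: '*' -> SPECIAL
  pos 11: '\' -> SPECIAL
  pos 13: '*' -> SPECIAL
Special chars found: ['?', '*', '\\', '*']
Total: 4

4


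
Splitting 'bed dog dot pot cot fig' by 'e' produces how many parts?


Splitting by 'e' breaks the string at each occurrence of the separator.
Text: 'bed dog dot pot cot fig'
Parts after split:
  Part 1: 'b'
  Part 2: 'd dog dot pot cot fig'
Total parts: 2

2


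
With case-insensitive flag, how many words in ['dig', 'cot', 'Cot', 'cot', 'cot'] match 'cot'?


Case-insensitive matching: compare each word's lowercase form to 'cot'.
  'dig' -> lower='dig' -> no
  'cot' -> lower='cot' -> MATCH
  'Cot' -> lower='cot' -> MATCH
  'cot' -> lower='cot' -> MATCH
  'cot' -> lower='cot' -> MATCH
Matches: ['cot', 'Cot', 'cot', 'cot']
Count: 4

4


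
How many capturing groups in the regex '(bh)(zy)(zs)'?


To count capturing groups, count each '(' that starts a group.
Pattern: '(bh)(zy)(zs)'
Walking through the pattern:
  Position 0: '(' -> group #1
  Position 4: '(' -> group #2
  Position 8: '(' -> group #3
Total capturing groups: 3

3


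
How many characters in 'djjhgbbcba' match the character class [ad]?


Character class [ad] matches any of: {a, d}
Scanning string 'djjhgbbcba' character by character:
  pos 0: 'd' -> MATCH
  pos 1: 'j' -> no
  pos 2: 'j' -> no
  pos 3: 'h' -> no
  pos 4: 'g' -> no
  pos 5: 'b' -> no
  pos 6: 'b' -> no
  pos 7: 'c' -> no
  pos 8: 'b' -> no
  pos 9: 'a' -> MATCH
Total matches: 2

2


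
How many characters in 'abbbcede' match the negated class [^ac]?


Negated class [^ac] matches any char NOT in {a, c}
Scanning 'abbbcede':
  pos 0: 'a' -> no (excluded)
  pos 1: 'b' -> MATCH
  pos 2: 'b' -> MATCH
  pos 3: 'b' -> MATCH
  pos 4: 'c' -> no (excluded)
  pos 5: 'e' -> MATCH
  pos 6: 'd' -> MATCH
  pos 7: 'e' -> MATCH
Total matches: 6

6


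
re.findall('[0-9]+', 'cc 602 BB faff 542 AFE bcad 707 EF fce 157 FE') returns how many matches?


Pattern '[0-9]+' finds one or more digits.
Text: 'cc 602 BB faff 542 AFE bcad 707 EF fce 157 FE'
Scanning for matches:
  Match 1: '602'
  Match 2: '542'
  Match 3: '707'
  Match 4: '157'
Total matches: 4

4


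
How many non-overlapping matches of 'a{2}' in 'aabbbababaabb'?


Pattern 'a{2}' matches exactly 2 consecutive a's (greedy, non-overlapping).
String: 'aabbbababaabb'
Scanning for runs of a's:
  Run at pos 0: 'aa' (length 2) -> 1 match(es)
  Run at pos 5: 'a' (length 1) -> 0 match(es)
  Run at pos 7: 'a' (length 1) -> 0 match(es)
  Run at pos 9: 'aa' (length 2) -> 1 match(es)
Matches found: ['aa', 'aa']
Total: 2

2


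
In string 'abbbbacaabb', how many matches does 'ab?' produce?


Pattern 'ab?' matches 'a' optionally followed by 'b'.
String: 'abbbbacaabb'
Scanning left to right for 'a' then checking next char:
  Match 1: 'ab' (a followed by b)
  Match 2: 'a' (a not followed by b)
  Match 3: 'a' (a not followed by b)
  Match 4: 'ab' (a followed by b)
Total matches: 4

4


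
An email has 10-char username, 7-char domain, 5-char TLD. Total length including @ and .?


An email address has format: username@domain.tld
Username length: 10
'@' character: 1
Domain length: 7
'.' character: 1
TLD length: 5
Total = 10 + 1 + 7 + 1 + 5 = 24

24


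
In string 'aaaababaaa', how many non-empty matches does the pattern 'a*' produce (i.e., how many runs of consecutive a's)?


Pattern 'a*' matches zero or more a's. We want non-empty runs of consecutive a's.
String: 'aaaababaaa'
Walking through the string to find runs of a's:
  Run 1: positions 0-3 -> 'aaaa'
  Run 2: positions 5-5 -> 'a'
  Run 3: positions 7-9 -> 'aaa'
Non-empty runs found: ['aaaa', 'a', 'aaa']
Count: 3

3


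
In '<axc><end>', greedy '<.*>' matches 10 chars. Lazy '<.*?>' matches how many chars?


Greedy '<.*>' tries to match as MUCH as possible.
Lazy '<.*?>' tries to match as LITTLE as possible.

String: '<axc><end>'
Greedy '<.*>' starts at first '<' and extends to the LAST '>': '<axc><end>' (10 chars)
Lazy '<.*?>' starts at first '<' and stops at the FIRST '>': '<axc>' (5 chars)

5


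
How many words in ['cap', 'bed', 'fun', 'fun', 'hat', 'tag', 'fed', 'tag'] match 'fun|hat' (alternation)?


Alternation 'fun|hat' matches either 'fun' or 'hat'.
Checking each word:
  'cap' -> no
  'bed' -> no
  'fun' -> MATCH
  'fun' -> MATCH
  'hat' -> MATCH
  'tag' -> no
  'fed' -> no
  'tag' -> no
Matches: ['fun', 'fun', 'hat']
Count: 3

3


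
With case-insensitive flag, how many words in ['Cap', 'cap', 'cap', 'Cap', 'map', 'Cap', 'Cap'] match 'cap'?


Case-insensitive matching: compare each word's lowercase form to 'cap'.
  'Cap' -> lower='cap' -> MATCH
  'cap' -> lower='cap' -> MATCH
  'cap' -> lower='cap' -> MATCH
  'Cap' -> lower='cap' -> MATCH
  'map' -> lower='map' -> no
  'Cap' -> lower='cap' -> MATCH
  'Cap' -> lower='cap' -> MATCH
Matches: ['Cap', 'cap', 'cap', 'Cap', 'Cap', 'Cap']
Count: 6

6


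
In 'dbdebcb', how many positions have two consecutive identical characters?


Looking for consecutive identical characters in 'dbdebcb':
  pos 0-1: 'd' vs 'b' -> different
  pos 1-2: 'b' vs 'd' -> different
  pos 2-3: 'd' vs 'e' -> different
  pos 3-4: 'e' vs 'b' -> different
  pos 4-5: 'b' vs 'c' -> different
  pos 5-6: 'c' vs 'b' -> different
Consecutive identical pairs: []
Count: 0

0


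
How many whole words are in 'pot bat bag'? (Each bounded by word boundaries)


Word boundaries (\b) mark the start/end of each word.
Text: 'pot bat bag'
Splitting by whitespace:
  Word 1: 'pot'
  Word 2: 'bat'
  Word 3: 'bag'
Total whole words: 3

3


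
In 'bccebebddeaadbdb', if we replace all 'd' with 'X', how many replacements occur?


re.sub('d', 'X', text) replaces every occurrence of 'd' with 'X'.
Text: 'bccebebddeaadbdb'
Scanning for 'd':
  pos 7: 'd' -> replacement #1
  pos 8: 'd' -> replacement #2
  pos 12: 'd' -> replacement #3
  pos 14: 'd' -> replacement #4
Total replacements: 4

4


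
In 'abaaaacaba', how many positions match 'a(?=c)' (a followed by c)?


Lookahead 'a(?=c)' matches 'a' only when followed by 'c'.
String: 'abaaaacaba'
Checking each position where char is 'a':
  pos 0: 'a' -> no (next='b')
  pos 2: 'a' -> no (next='a')
  pos 3: 'a' -> no (next='a')
  pos 4: 'a' -> no (next='a')
  pos 5: 'a' -> MATCH (next='c')
  pos 7: 'a' -> no (next='b')
Matching positions: [5]
Count: 1

1


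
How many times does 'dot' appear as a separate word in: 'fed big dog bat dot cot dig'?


Scanning each word for exact match 'dot':
  Word 1: 'fed' -> no
  Word 2: 'big' -> no
  Word 3: 'dog' -> no
  Word 4: 'bat' -> no
  Word 5: 'dot' -> MATCH
  Word 6: 'cot' -> no
  Word 7: 'dig' -> no
Total matches: 1

1


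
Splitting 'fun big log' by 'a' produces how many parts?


Splitting by 'a' breaks the string at each occurrence of the separator.
Text: 'fun big log'
Parts after split:
  Part 1: 'fun big log'
Total parts: 1

1


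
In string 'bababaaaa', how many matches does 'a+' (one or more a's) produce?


Pattern 'a+' matches one or more consecutive a's.
String: 'bababaaaa'
Scanning for runs of a:
  Match 1: 'a' (length 1)
  Match 2: 'a' (length 1)
  Match 3: 'aaaa' (length 4)
Total matches: 3

3


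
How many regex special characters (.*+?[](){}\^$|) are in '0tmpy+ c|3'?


Regex special characters are: . * + ? [ ] ( ) { } \ ^ $ |
Scanning '0tmpy+ c|3':
  pos 5: '+' -> SPECIAL
  pos 8: '|' -> SPECIAL
Special chars found: ['+', '|']
Total: 2

2


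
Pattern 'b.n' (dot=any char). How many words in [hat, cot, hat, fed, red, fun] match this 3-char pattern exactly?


Pattern 'b.n' means: starts with 'b', any single char, ends with 'n'.
Checking each word (must be exactly 3 chars):
  'hat' (len=3): no
  'cot' (len=3): no
  'hat' (len=3): no
  'fed' (len=3): no
  'red' (len=3): no
  'fun' (len=3): no
Matching words: []
Total: 0

0


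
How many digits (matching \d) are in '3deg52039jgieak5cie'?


\d matches any digit 0-9.
Scanning '3deg52039jgieak5cie':
  pos 0: '3' -> DIGIT
  pos 4: '5' -> DIGIT
  pos 5: '2' -> DIGIT
  pos 6: '0' -> DIGIT
  pos 7: '3' -> DIGIT
  pos 8: '9' -> DIGIT
  pos 15: '5' -> DIGIT
Digits found: ['3', '5', '2', '0', '3', '9', '5']
Total: 7

7


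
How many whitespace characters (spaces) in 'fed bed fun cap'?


\s matches whitespace characters (spaces, tabs, etc.).
Text: 'fed bed fun cap'
This text has 4 words separated by spaces.
Number of spaces = number of words - 1 = 4 - 1 = 3

3


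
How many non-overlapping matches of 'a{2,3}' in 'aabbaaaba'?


Pattern 'a{2,3}' matches between 2 and 3 consecutive a's (greedy).
String: 'aabbaaaba'
Finding runs of a's and applying greedy matching:
  Run at pos 0: 'aa' (length 2)
  Run at pos 4: 'aaa' (length 3)
  Run at pos 8: 'a' (length 1)
Matches: ['aa', 'aaa']
Count: 2

2


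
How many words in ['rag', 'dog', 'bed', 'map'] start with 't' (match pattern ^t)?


Pattern ^t anchors to start of word. Check which words begin with 't':
  'rag' -> no
  'dog' -> no
  'bed' -> no
  'map' -> no
Matching words: []
Count: 0

0


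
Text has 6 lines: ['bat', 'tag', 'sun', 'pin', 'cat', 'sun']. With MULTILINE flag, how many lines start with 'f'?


With MULTILINE flag, ^ matches the start of each line.
Lines: ['bat', 'tag', 'sun', 'pin', 'cat', 'sun']
Checking which lines start with 'f':
  Line 1: 'bat' -> no
  Line 2: 'tag' -> no
  Line 3: 'sun' -> no
  Line 4: 'pin' -> no
  Line 5: 'cat' -> no
  Line 6: 'sun' -> no
Matching lines: []
Count: 0

0


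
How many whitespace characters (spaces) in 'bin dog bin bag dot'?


\s matches whitespace characters (spaces, tabs, etc.).
Text: 'bin dog bin bag dot'
This text has 5 words separated by spaces.
Number of spaces = number of words - 1 = 5 - 1 = 4

4


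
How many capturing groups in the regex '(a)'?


To count capturing groups, count each '(' that starts a group.
Pattern: '(a)'
Walking through the pattern:
  Position 0: '(' -> group #1
Total capturing groups: 1

1


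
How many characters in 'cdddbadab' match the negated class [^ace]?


Negated class [^ace] matches any char NOT in {a, c, e}
Scanning 'cdddbadab':
  pos 0: 'c' -> no (excluded)
  pos 1: 'd' -> MATCH
  pos 2: 'd' -> MATCH
  pos 3: 'd' -> MATCH
  pos 4: 'b' -> MATCH
  pos 5: 'a' -> no (excluded)
  pos 6: 'd' -> MATCH
  pos 7: 'a' -> no (excluded)
  pos 8: 'b' -> MATCH
Total matches: 6

6


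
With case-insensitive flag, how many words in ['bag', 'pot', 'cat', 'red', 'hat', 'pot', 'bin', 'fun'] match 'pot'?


Case-insensitive matching: compare each word's lowercase form to 'pot'.
  'bag' -> lower='bag' -> no
  'pot' -> lower='pot' -> MATCH
  'cat' -> lower='cat' -> no
  'red' -> lower='red' -> no
  'hat' -> lower='hat' -> no
  'pot' -> lower='pot' -> MATCH
  'bin' -> lower='bin' -> no
  'fun' -> lower='fun' -> no
Matches: ['pot', 'pot']
Count: 2

2


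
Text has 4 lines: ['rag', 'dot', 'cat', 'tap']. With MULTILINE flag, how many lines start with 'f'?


With MULTILINE flag, ^ matches the start of each line.
Lines: ['rag', 'dot', 'cat', 'tap']
Checking which lines start with 'f':
  Line 1: 'rag' -> no
  Line 2: 'dot' -> no
  Line 3: 'cat' -> no
  Line 4: 'tap' -> no
Matching lines: []
Count: 0

0


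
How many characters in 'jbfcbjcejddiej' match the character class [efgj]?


Character class [efgj] matches any of: {e, f, g, j}
Scanning string 'jbfcbjcejddiej' character by character:
  pos 0: 'j' -> MATCH
  pos 1: 'b' -> no
  pos 2: 'f' -> MATCH
  pos 3: 'c' -> no
  pos 4: 'b' -> no
  pos 5: 'j' -> MATCH
  pos 6: 'c' -> no
  pos 7: 'e' -> MATCH
  pos 8: 'j' -> MATCH
  pos 9: 'd' -> no
  pos 10: 'd' -> no
  pos 11: 'i' -> no
  pos 12: 'e' -> MATCH
  pos 13: 'j' -> MATCH
Total matches: 7

7


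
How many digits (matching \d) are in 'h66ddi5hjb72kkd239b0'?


\d matches any digit 0-9.
Scanning 'h66ddi5hjb72kkd239b0':
  pos 1: '6' -> DIGIT
  pos 2: '6' -> DIGIT
  pos 6: '5' -> DIGIT
  pos 10: '7' -> DIGIT
  pos 11: '2' -> DIGIT
  pos 15: '2' -> DIGIT
  pos 16: '3' -> DIGIT
  pos 17: '9' -> DIGIT
  pos 19: '0' -> DIGIT
Digits found: ['6', '6', '5', '7', '2', '2', '3', '9', '0']
Total: 9

9


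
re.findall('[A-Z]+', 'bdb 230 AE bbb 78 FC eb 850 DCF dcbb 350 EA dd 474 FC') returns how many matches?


Pattern '[A-Z]+' finds one or more uppercase letters.
Text: 'bdb 230 AE bbb 78 FC eb 850 DCF dcbb 350 EA dd 474 FC'
Scanning for matches:
  Match 1: 'AE'
  Match 2: 'FC'
  Match 3: 'DCF'
  Match 4: 'EA'
  Match 5: 'FC'
Total matches: 5

5


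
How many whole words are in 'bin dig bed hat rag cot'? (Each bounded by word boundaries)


Word boundaries (\b) mark the start/end of each word.
Text: 'bin dig bed hat rag cot'
Splitting by whitespace:
  Word 1: 'bin'
  Word 2: 'dig'
  Word 3: 'bed'
  Word 4: 'hat'
  Word 5: 'rag'
  Word 6: 'cot'
Total whole words: 6

6
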